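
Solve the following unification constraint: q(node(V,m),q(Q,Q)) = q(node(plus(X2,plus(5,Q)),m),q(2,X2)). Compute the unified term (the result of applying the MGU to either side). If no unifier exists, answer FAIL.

q(node(plus(2,plus(5,2)),m),q(2,2))

Decompose q/2: node(V,m) = node(plus(X2,plus(5,Q)),m),  q(Q,Q) = q(2,X2).
Decompose node/2: V = plus(X2,plus(5,Q)),  m = m.
Bind V := plus(X2,plus(5,Q)); no other remaining equation mentions V.
Delete trivial equation m = m.
Decompose q/2: Q = 2,  Q = X2.
Bind Q := 2; substituting into the remaining equation gives: 2 = X2. Substituting into the earlier binding gives V := plus(X2,plus(5,2)).
Bind X2 := 2. Substituting into the earlier binding gives V := plus(2,plus(5,2)).
Applying the MGU to either side gives q(node(plus(2,plus(5,2)),m),q(2,2)).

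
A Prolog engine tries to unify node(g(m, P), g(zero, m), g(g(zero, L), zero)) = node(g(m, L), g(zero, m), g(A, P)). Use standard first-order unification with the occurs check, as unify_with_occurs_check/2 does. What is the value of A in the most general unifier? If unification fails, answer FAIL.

g(zero, zero)

Decompose node/3: g(m, P) = g(m, L),  g(zero, m) = g(zero, m),  g(g(zero, L), zero) = g(A, P).
Decompose g/2: m = m,  P = L.
Delete trivial equation m = m.
Bind P := L; substituting into the one remaining equation that mentions P gives: g(g(zero, L), zero) = g(A, L).
Delete trivial equation g(zero, m) = g(zero, m).
Decompose g/2: g(zero, L) = A,  zero = L.
Bind A := g(zero, L); no other remaining equation mentions A.
Bind L := zero. Substituting into the earlier bindings gives P := zero, A := g(zero, zero).
MGU = { P ↦ zero, A ↦ g(zero, zero), L ↦ zero }, so A ↦ g(zero, zero).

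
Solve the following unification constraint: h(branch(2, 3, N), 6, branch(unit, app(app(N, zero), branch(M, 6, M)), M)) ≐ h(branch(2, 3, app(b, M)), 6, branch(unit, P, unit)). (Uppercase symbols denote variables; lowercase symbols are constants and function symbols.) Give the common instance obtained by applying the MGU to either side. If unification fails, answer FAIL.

h(branch(2, 3, app(b, unit)), 6, branch(unit, app(app(app(b, unit), zero), branch(unit, 6, unit)), unit))

Decompose h/3: branch(2, 3, N) ≐ branch(2, 3, app(b, M)),  6 ≐ 6,  branch(unit, app(app(N, zero), branch(M, 6, M)), M) ≐ branch(unit, P, unit).
Decompose branch/3: 2 ≐ 2,  3 ≐ 3,  N ≐ app(b, M).
Delete trivial equation 2 ≐ 2.
Delete trivial equation 3 ≐ 3.
Bind N := app(b, M); substituting into the one remaining equation that mentions N gives: branch(unit, app(app(app(b, M), zero), branch(M, 6, M)), M) ≐ branch(unit, P, unit).
Delete trivial equation 6 ≐ 6.
Decompose branch/3: unit ≐ unit,  app(app(app(b, M), zero), branch(M, 6, M)) ≐ P,  M ≐ unit.
Delete trivial equation unit ≐ unit.
Bind P := app(app(app(b, M), zero), branch(M, 6, M)); no other remaining equation mentions P.
Bind M := unit. Substituting into the earlier bindings gives N := app(b, unit), P := app(app(app(b, unit), zero), branch(unit, 6, unit)).
Applying the MGU to either side gives h(branch(2, 3, app(b, unit)), 6, branch(unit, app(app(app(b, unit), zero), branch(unit, 6, unit)), unit)).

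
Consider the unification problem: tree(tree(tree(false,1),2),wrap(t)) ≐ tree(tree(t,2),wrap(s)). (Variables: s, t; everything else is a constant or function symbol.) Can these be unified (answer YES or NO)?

YES

Decompose tree/2: tree(tree(false,1),2) ≐ tree(t,2),  wrap(t) ≐ wrap(s).
Decompose tree/2: tree(false,1) ≐ t,  2 ≐ 2.
Bind t := tree(false,1); substituting into the one remaining equation that mentions t gives: wrap(tree(false,1)) ≐ wrap(s).
Delete trivial equation 2 ≐ 2.
Decompose wrap/1: tree(false,1) ≐ s.
Bind s := tree(false,1).
No equations remain and no clash or occurs-check failure arose, so a unifier exists.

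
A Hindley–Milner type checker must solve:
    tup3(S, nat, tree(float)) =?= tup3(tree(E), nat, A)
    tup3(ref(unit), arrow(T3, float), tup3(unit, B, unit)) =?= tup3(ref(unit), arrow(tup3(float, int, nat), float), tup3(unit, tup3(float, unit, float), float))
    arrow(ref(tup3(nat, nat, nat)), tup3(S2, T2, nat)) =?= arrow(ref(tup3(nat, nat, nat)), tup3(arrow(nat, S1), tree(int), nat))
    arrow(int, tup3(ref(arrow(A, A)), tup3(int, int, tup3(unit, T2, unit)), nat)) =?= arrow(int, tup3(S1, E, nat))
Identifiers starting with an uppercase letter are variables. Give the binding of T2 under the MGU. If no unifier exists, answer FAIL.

FAIL

Decompose tup3/3: S =?= tree(E),  nat =?= nat,  tree(float) =?= A.
Bind S := tree(E); no other remaining equation mentions S.
Delete trivial equation nat =?= nat.
Bind A := tree(float); substituting into the one remaining equation that mentions A gives: arrow(int, tup3(ref(arrow(tree(float), tree(float))), tup3(int, int, tup3(unit, T2, unit)), nat)) =?= arrow(int, tup3(S1, E, nat)).
Decompose tup3/3: ref(unit) =?= ref(unit),  arrow(T3, float) =?= arrow(tup3(float, int, nat), float),  tup3(unit, B, unit) =?= tup3(unit, tup3(float, unit, float), float).
Delete trivial equation ref(unit) =?= ref(unit).
Decompose arrow/2: T3 =?= tup3(float, int, nat),  float =?= float.
Bind T3 := tup3(float, int, nat); no other remaining equation mentions T3.
Delete trivial equation float =?= float.
Decompose tup3/3: unit =?= unit,  B =?= tup3(float, unit, float),  unit =?= float.
Delete trivial equation unit =?= unit.
Bind B := tup3(float, unit, float); no other remaining equation mentions B.
Clash: constants unit and float differ; no unifier exists.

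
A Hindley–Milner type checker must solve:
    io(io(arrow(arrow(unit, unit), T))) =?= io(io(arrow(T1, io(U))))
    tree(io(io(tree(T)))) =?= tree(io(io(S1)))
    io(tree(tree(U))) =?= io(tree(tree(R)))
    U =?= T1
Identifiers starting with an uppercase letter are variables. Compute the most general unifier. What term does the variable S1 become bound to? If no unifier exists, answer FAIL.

Decompose io/1: io(arrow(arrow(unit, unit), T)) =?= io(arrow(T1, io(U))).
Decompose io/1: arrow(arrow(unit, unit), T) =?= arrow(T1, io(U)).
Decompose arrow/2: arrow(unit, unit) =?= T1,  T =?= io(U).
Bind T1 := arrow(unit, unit); substituting into the one remaining equation that mentions T1 gives: U =?= arrow(unit, unit).
Bind T := io(U); substituting into the one remaining equation that mentions T gives: tree(io(io(tree(io(U))))) =?= tree(io(io(S1))).
Decompose tree/1: io(io(tree(io(U)))) =?= io(io(S1)).
Decompose io/1: io(tree(io(U))) =?= io(S1).
Decompose io/1: tree(io(U)) =?= S1.
Bind S1 := tree(io(U)); no other remaining equation mentions S1.
Decompose io/1: tree(tree(U)) =?= tree(tree(R)).
Decompose tree/1: tree(U) =?= tree(R).
Decompose tree/1: U =?= R.
Bind U := R; substituting into the remaining equation gives: R =?= arrow(unit, unit). Substituting into the earlier bindings gives T := io(R), S1 := tree(io(R)).
Bind R := arrow(unit, unit). Substituting into the earlier bindings gives T := io(arrow(unit, unit)), S1 := tree(io(arrow(unit, unit))), U := arrow(unit, unit).
MGU = { T1 ↦ arrow(unit, unit), T ↦ io(arrow(unit, unit)), S1 ↦ tree(io(arrow(unit, unit))), U ↦ arrow(unit, unit), R ↦ arrow(unit, unit) }, so S1 ↦ tree(io(arrow(unit, unit))).

tree(io(arrow(unit, unit)))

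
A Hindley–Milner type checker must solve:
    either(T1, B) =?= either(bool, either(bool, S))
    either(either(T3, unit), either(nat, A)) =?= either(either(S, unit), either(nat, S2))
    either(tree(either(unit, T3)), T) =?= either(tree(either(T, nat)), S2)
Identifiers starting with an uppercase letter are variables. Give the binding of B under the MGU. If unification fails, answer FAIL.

either(bool, nat)

Decompose either/2: T1 =?= bool,  B =?= either(bool, S).
Bind T1 := bool; no other remaining equation mentions T1.
Bind B := either(bool, S); no other remaining equation mentions B.
Decompose either/2: either(T3, unit) =?= either(S, unit),  either(nat, A) =?= either(nat, S2).
Decompose either/2: T3 =?= S,  unit =?= unit.
Bind T3 := S; substituting into the one remaining equation that mentions T3 gives: either(tree(either(unit, S)), T) =?= either(tree(either(T, nat)), S2).
Delete trivial equation unit =?= unit.
Decompose either/2: nat =?= nat,  A =?= S2.
Delete trivial equation nat =?= nat.
Bind A := S2; no other remaining equation mentions A.
Decompose either/2: tree(either(unit, S)) =?= tree(either(T, nat)),  T =?= S2.
Decompose tree/1: either(unit, S) =?= either(T, nat).
Decompose either/2: unit =?= T,  S =?= nat.
Bind T := unit; substituting into the one remaining equation that mentions T gives: unit =?= S2.
Bind S := nat; no other remaining equation mentions S. Substituting into the earlier bindings gives B := either(bool, nat), T3 := nat.
Bind S2 := unit. Substituting into the earlier binding gives A := unit.
MGU = { T1 ↦ bool, B ↦ either(bool, nat), T3 ↦ nat, A ↦ unit, T ↦ unit, S ↦ nat, S2 ↦ unit }, so B ↦ either(bool, nat).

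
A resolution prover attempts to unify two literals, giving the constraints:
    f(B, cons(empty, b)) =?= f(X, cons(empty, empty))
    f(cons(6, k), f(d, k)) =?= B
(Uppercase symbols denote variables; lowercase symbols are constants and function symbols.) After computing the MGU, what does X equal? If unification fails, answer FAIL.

Decompose f/2: B =?= X,  cons(empty, b) =?= cons(empty, empty).
Bind B := X; substituting into the one remaining equation that mentions B gives: f(cons(6, k), f(d, k)) =?= X.
Decompose cons/2: empty =?= empty,  b =?= empty.
Delete trivial equation empty =?= empty.
Clash: constants b and empty differ; no unifier exists.

FAIL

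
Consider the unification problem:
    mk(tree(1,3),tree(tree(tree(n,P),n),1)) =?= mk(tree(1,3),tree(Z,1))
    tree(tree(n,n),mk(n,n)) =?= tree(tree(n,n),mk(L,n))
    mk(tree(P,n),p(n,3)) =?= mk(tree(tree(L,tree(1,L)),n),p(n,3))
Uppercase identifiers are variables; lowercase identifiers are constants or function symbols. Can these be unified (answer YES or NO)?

YES

Decompose mk/2: tree(1,3) =?= tree(1,3),  tree(tree(tree(n,P),n),1) =?= tree(Z,1).
Delete trivial equation tree(1,3) =?= tree(1,3).
Decompose tree/2: tree(tree(n,P),n) =?= Z,  1 =?= 1.
Bind Z := tree(tree(n,P),n); no other remaining equation mentions Z.
Delete trivial equation 1 =?= 1.
Decompose tree/2: tree(n,n) =?= tree(n,n),  mk(n,n) =?= mk(L,n).
Delete trivial equation tree(n,n) =?= tree(n,n).
Decompose mk/2: n =?= L,  n =?= n.
Bind L := n; substituting into the one remaining equation that mentions L gives: mk(tree(P,n),p(n,3)) =?= mk(tree(tree(n,tree(1,n)),n),p(n,3)).
Delete trivial equation n =?= n.
Decompose mk/2: tree(P,n) =?= tree(tree(n,tree(1,n)),n),  p(n,3) =?= p(n,3).
Decompose tree/2: P =?= tree(n,tree(1,n)),  n =?= n.
Bind P := tree(n,tree(1,n)); no other remaining equation mentions P. Substituting into the earlier binding gives Z := tree(tree(n,tree(n,tree(1,n))),n).
Delete trivial equation n =?= n.
Delete trivial equation p(n,3) =?= p(n,3).
No equations remain and no clash or occurs-check failure arose, so a unifier exists.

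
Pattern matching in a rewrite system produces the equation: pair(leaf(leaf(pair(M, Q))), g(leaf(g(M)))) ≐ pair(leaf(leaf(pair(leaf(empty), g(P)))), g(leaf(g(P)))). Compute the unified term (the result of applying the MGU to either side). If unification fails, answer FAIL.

Decompose pair/2: leaf(leaf(pair(M, Q))) ≐ leaf(leaf(pair(leaf(empty), g(P)))),  g(leaf(g(M))) ≐ g(leaf(g(P))).
Decompose leaf/1: leaf(pair(M, Q)) ≐ leaf(pair(leaf(empty), g(P))).
Decompose leaf/1: pair(M, Q) ≐ pair(leaf(empty), g(P)).
Decompose pair/2: M ≐ leaf(empty),  Q ≐ g(P).
Bind M := leaf(empty); substituting into the one remaining equation that mentions M gives: g(leaf(g(leaf(empty)))) ≐ g(leaf(g(P))).
Bind Q := g(P); no other remaining equation mentions Q.
Decompose g/1: leaf(g(leaf(empty))) ≐ leaf(g(P)).
Decompose leaf/1: g(leaf(empty)) ≐ g(P).
Decompose g/1: leaf(empty) ≐ P.
Bind P := leaf(empty). Substituting into the earlier binding gives Q := g(leaf(empty)).
Applying the MGU to either side gives pair(leaf(leaf(pair(leaf(empty), g(leaf(empty))))), g(leaf(g(leaf(empty))))).

pair(leaf(leaf(pair(leaf(empty), g(leaf(empty))))), g(leaf(g(leaf(empty)))))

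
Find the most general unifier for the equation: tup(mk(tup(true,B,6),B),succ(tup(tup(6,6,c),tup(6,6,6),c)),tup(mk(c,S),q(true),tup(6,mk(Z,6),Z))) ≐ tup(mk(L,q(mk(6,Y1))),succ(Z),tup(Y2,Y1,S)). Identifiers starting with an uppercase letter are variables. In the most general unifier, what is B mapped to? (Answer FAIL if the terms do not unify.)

q(mk(6,q(true)))

Decompose tup/3: mk(tup(true,B,6),B) ≐ mk(L,q(mk(6,Y1))),  succ(tup(tup(6,6,c),tup(6,6,6),c)) ≐ succ(Z),  tup(mk(c,S),q(true),tup(6,mk(Z,6),Z)) ≐ tup(Y2,Y1,S).
Decompose mk/2: tup(true,B,6) ≐ L,  B ≐ q(mk(6,Y1)).
Bind L := tup(true,B,6); no other remaining equation mentions L.
Bind B := q(mk(6,Y1)); no other remaining equation mentions B. Substituting into the earlier binding gives L := tup(true,q(mk(6,Y1)),6).
Decompose succ/1: tup(tup(6,6,c),tup(6,6,6),c) ≐ Z.
Bind Z := tup(tup(6,6,c),tup(6,6,6),c); substituting into the remaining equation gives: tup(mk(c,S),q(true),tup(6,mk(tup(tup(6,6,c),tup(6,6,6),c),6),tup(tup(6,6,c),tup(6,6,6),c))) ≐ tup(Y2,Y1,S).
Decompose tup/3: mk(c,S) ≐ Y2,  q(true) ≐ Y1,  tup(6,mk(tup(tup(6,6,c),tup(6,6,6),c),6),tup(tup(6,6,c),tup(6,6,6),c)) ≐ S.
Bind Y2 := mk(c,S); no other remaining equation mentions Y2.
Bind Y1 := q(true); no other remaining equation mentions Y1. Substituting into the earlier bindings gives L := tup(true,q(mk(6,q(true))),6), B := q(mk(6,q(true))).
Bind S := tup(6,mk(tup(tup(6,6,c),tup(6,6,6),c),6),tup(tup(6,6,c),tup(6,6,6),c)). Substituting into the earlier binding gives Y2 := mk(c,tup(6,mk(tup(tup(6,6,c),tup(6,6,6),c),6),tup(tup(6,6,c),tup(6,6,6),c))).
MGU = { L := tup(true,q(mk(6,q(true))),6), B := q(mk(6,q(true))), Z := tup(tup(6,6,c),tup(6,6,6),c), Y2 := mk(c,tup(6,mk(tup(tup(6,6,c),tup(6,6,6),c),6),tup(tup(6,6,c),tup(6,6,6),c))), Y1 := q(true), S := tup(6,mk(tup(tup(6,6,c),tup(6,6,6),c),6),tup(tup(6,6,c),tup(6,6,6),c)) }, so B := q(mk(6,q(true))).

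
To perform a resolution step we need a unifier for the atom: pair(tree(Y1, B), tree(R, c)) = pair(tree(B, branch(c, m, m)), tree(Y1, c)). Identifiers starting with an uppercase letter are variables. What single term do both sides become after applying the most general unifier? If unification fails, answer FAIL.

pair(tree(branch(c, m, m), branch(c, m, m)), tree(branch(c, m, m), c))

Decompose pair/2: tree(Y1, B) = tree(B, branch(c, m, m)),  tree(R, c) = tree(Y1, c).
Decompose tree/2: Y1 = B,  B = branch(c, m, m).
Bind Y1 := B; substituting into the one remaining equation that mentions Y1 gives: tree(R, c) = tree(B, c).
Bind B := branch(c, m, m); substituting into the remaining equation gives: tree(R, c) = tree(branch(c, m, m), c). Substituting into the earlier binding gives Y1 := branch(c, m, m).
Decompose tree/2: R = branch(c, m, m),  c = c.
Bind R := branch(c, m, m); no other remaining equation mentions R.
Delete trivial equation c = c.
Applying the MGU to either side gives pair(tree(branch(c, m, m), branch(c, m, m)), tree(branch(c, m, m), c)).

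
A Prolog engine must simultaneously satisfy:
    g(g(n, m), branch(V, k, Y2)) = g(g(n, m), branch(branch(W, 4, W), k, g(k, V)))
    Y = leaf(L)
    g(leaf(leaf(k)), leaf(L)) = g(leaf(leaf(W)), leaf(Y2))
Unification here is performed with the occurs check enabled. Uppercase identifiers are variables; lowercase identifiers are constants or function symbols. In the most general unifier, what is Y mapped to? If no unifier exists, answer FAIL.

Decompose g/2: g(n, m) = g(n, m),  branch(V, k, Y2) = branch(branch(W, 4, W), k, g(k, V)).
Delete trivial equation g(n, m) = g(n, m).
Decompose branch/3: V = branch(W, 4, W),  k = k,  Y2 = g(k, V).
Bind V := branch(W, 4, W); substituting into the one remaining equation that mentions V gives: Y2 = g(k, branch(W, 4, W)).
Delete trivial equation k = k.
Bind Y2 := g(k, branch(W, 4, W)); substituting into the one remaining equation that mentions Y2 gives: g(leaf(leaf(k)), leaf(L)) = g(leaf(leaf(W)), leaf(g(k, branch(W, 4, W)))).
Bind Y := leaf(L); no other remaining equation mentions Y.
Decompose g/2: leaf(leaf(k)) = leaf(leaf(W)),  leaf(L) = leaf(g(k, branch(W, 4, W))).
Decompose leaf/1: leaf(k) = leaf(W).
Decompose leaf/1: k = W.
Bind W := k; substituting into the remaining equation gives: leaf(L) = leaf(g(k, branch(k, 4, k))). Substituting into the earlier bindings gives V := branch(k, 4, k), Y2 := g(k, branch(k, 4, k)).
Decompose leaf/1: L = g(k, branch(k, 4, k)).
Bind L := g(k, branch(k, 4, k)). Substituting into the earlier binding gives Y := leaf(g(k, branch(k, 4, k))).
MGU = { V = branch(k, 4, k), Y2 = g(k, branch(k, 4, k)), Y = leaf(g(k, branch(k, 4, k))), W = k, L = g(k, branch(k, 4, k)) }, so Y = leaf(g(k, branch(k, 4, k))).

leaf(g(k, branch(k, 4, k)))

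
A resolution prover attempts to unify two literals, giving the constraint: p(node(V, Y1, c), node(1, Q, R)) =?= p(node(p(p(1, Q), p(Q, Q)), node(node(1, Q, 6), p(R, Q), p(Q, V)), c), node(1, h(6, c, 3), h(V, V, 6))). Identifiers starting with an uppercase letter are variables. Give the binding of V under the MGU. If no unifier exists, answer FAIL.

p(p(1, h(6, c, 3)), p(h(6, c, 3), h(6, c, 3)))

Decompose p/2: node(V, Y1, c) =?= node(p(p(1, Q), p(Q, Q)), node(node(1, Q, 6), p(R, Q), p(Q, V)), c),  node(1, Q, R) =?= node(1, h(6, c, 3), h(V, V, 6)).
Decompose node/3: V =?= p(p(1, Q), p(Q, Q)),  Y1 =?= node(node(1, Q, 6), p(R, Q), p(Q, V)),  c =?= c.
Bind V := p(p(1, Q), p(Q, Q)); substituting into the 2 remaining equations that mention V gives: Y1 =?= node(node(1, Q, 6), p(R, Q), p(Q, p(p(1, Q), p(Q, Q)))),  node(1, Q, R) =?= node(1, h(6, c, 3), h(p(p(1, Q), p(Q, Q)), p(p(1, Q), p(Q, Q)), 6)).
Bind Y1 := node(node(1, Q, 6), p(R, Q), p(Q, p(p(1, Q), p(Q, Q)))); no other remaining equation mentions Y1.
Delete trivial equation c =?= c.
Decompose node/3: 1 =?= 1,  Q =?= h(6, c, 3),  R =?= h(p(p(1, Q), p(Q, Q)), p(p(1, Q), p(Q, Q)), 6).
Delete trivial equation 1 =?= 1.
Bind Q := h(6, c, 3); substituting into the remaining equation gives: R =?= h(p(p(1, h(6, c, 3)), p(h(6, c, 3), h(6, c, 3))), p(p(1, h(6, c, 3)), p(h(6, c, 3), h(6, c, 3))), 6). Substituting into the earlier bindings gives V := p(p(1, h(6, c, 3)), p(h(6, c, 3), h(6, c, 3))), Y1 := node(node(1, h(6, c, 3), 6), p(R, h(6, c, 3)), p(h(6, c, 3), p(p(1, h(6, c, 3)), p(h(6, c, 3), h(6, c, 3))))).
Bind R := h(p(p(1, h(6, c, 3)), p(h(6, c, 3), h(6, c, 3))), p(p(1, h(6, c, 3)), p(h(6, c, 3), h(6, c, 3))), 6). Substituting into the earlier binding gives Y1 := node(node(1, h(6, c, 3), 6), p(h(p(p(1, h(6, c, 3)), p(h(6, c, 3), h(6, c, 3))), p(p(1, h(6, c, 3)), p(h(6, c, 3), h(6, c, 3))), 6), h(6, c, 3)), p(h(6, c, 3), p(p(1, h(6, c, 3)), p(h(6, c, 3), h(6, c, 3))))).
MGU = { V -> p(p(1, h(6, c, 3)), p(h(6, c, 3), h(6, c, 3))), Y1 -> node(node(1, h(6, c, 3), 6), p(h(p(p(1, h(6, c, 3)), p(h(6, c, 3), h(6, c, 3))), p(p(1, h(6, c, 3)), p(h(6, c, 3), h(6, c, 3))), 6), h(6, c, 3)), p(h(6, c, 3), p(p(1, h(6, c, 3)), p(h(6, c, 3), h(6, c, 3))))), Q -> h(6, c, 3), R -> h(p(p(1, h(6, c, 3)), p(h(6, c, 3), h(6, c, 3))), p(p(1, h(6, c, 3)), p(h(6, c, 3), h(6, c, 3))), 6) }, so V -> p(p(1, h(6, c, 3)), p(h(6, c, 3), h(6, c, 3))).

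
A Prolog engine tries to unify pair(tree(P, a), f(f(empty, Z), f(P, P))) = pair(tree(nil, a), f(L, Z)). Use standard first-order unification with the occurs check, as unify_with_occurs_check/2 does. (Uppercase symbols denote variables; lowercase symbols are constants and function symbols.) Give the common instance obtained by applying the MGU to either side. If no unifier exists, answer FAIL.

pair(tree(nil, a), f(f(empty, f(nil, nil)), f(nil, nil)))

Decompose pair/2: tree(P, a) = tree(nil, a),  f(f(empty, Z), f(P, P)) = f(L, Z).
Decompose tree/2: P = nil,  a = a.
Bind P := nil; substituting into the one remaining equation that mentions P gives: f(f(empty, Z), f(nil, nil)) = f(L, Z).
Delete trivial equation a = a.
Decompose f/2: f(empty, Z) = L,  f(nil, nil) = Z.
Bind L := f(empty, Z); no other remaining equation mentions L.
Bind Z := f(nil, nil). Substituting into the earlier binding gives L := f(empty, f(nil, nil)).
Applying the MGU to either side gives pair(tree(nil, a), f(f(empty, f(nil, nil)), f(nil, nil))).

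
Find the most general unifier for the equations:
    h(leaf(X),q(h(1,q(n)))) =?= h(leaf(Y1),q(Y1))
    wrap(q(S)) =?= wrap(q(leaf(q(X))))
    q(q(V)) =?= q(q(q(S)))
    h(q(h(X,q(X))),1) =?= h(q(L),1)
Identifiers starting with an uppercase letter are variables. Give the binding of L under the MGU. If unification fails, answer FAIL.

h(h(1,q(n)),q(h(1,q(n))))

Decompose h/2: leaf(X) =?= leaf(Y1),  q(h(1,q(n))) =?= q(Y1).
Decompose leaf/1: X =?= Y1.
Bind X := Y1; substituting into the 2 remaining equations that mention X gives: wrap(q(S)) =?= wrap(q(leaf(q(Y1)))),  h(q(h(Y1,q(Y1))),1) =?= h(q(L),1).
Decompose q/1: h(1,q(n)) =?= Y1.
Bind Y1 := h(1,q(n)); substituting into the 2 remaining equations that mention Y1 gives: wrap(q(S)) =?= wrap(q(leaf(q(h(1,q(n)))))),  h(q(h(h(1,q(n)),q(h(1,q(n))))),1) =?= h(q(L),1). Substituting into the earlier binding gives X := h(1,q(n)).
Decompose wrap/1: q(S) =?= q(leaf(q(h(1,q(n))))).
Decompose q/1: S =?= leaf(q(h(1,q(n)))).
Bind S := leaf(q(h(1,q(n)))); substituting into the one remaining equation that mentions S gives: q(q(V)) =?= q(q(q(leaf(q(h(1,q(n))))))).
Decompose q/1: q(V) =?= q(q(leaf(q(h(1,q(n)))))).
Decompose q/1: V =?= q(leaf(q(h(1,q(n))))).
Bind V := q(leaf(q(h(1,q(n))))); no other remaining equation mentions V.
Decompose h/2: q(h(h(1,q(n)),q(h(1,q(n))))) =?= q(L),  1 =?= 1.
Decompose q/1: h(h(1,q(n)),q(h(1,q(n)))) =?= L.
Bind L := h(h(1,q(n)),q(h(1,q(n)))); no other remaining equation mentions L.
Delete trivial equation 1 =?= 1.
MGU = { X -> h(1,q(n)), Y1 -> h(1,q(n)), S -> leaf(q(h(1,q(n)))), V -> q(leaf(q(h(1,q(n))))), L -> h(h(1,q(n)),q(h(1,q(n)))) }, so L -> h(h(1,q(n)),q(h(1,q(n)))).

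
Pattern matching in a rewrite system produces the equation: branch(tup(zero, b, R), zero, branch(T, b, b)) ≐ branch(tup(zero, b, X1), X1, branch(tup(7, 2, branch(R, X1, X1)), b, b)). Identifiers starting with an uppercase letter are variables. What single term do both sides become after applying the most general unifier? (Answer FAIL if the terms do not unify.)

Decompose branch/3: tup(zero, b, R) ≐ tup(zero, b, X1),  zero ≐ X1,  branch(T, b, b) ≐ branch(tup(7, 2, branch(R, X1, X1)), b, b).
Decompose tup/3: zero ≐ zero,  b ≐ b,  R ≐ X1.
Delete trivial equation zero ≐ zero.
Delete trivial equation b ≐ b.
Bind R := X1; substituting into the one remaining equation that mentions R gives: branch(T, b, b) ≐ branch(tup(7, 2, branch(X1, X1, X1)), b, b).
Bind X1 := zero; substituting into the remaining equation gives: branch(T, b, b) ≐ branch(tup(7, 2, branch(zero, zero, zero)), b, b). Substituting into the earlier binding gives R := zero.
Decompose branch/3: T ≐ tup(7, 2, branch(zero, zero, zero)),  b ≐ b,  b ≐ b.
Bind T := tup(7, 2, branch(zero, zero, zero)); no other remaining equation mentions T.
Delete trivial equation b ≐ b.
Delete trivial equation b ≐ b.
Applying the MGU to either side gives branch(tup(zero, b, zero), zero, branch(tup(7, 2, branch(zero, zero, zero)), b, b)).

branch(tup(zero, b, zero), zero, branch(tup(7, 2, branch(zero, zero, zero)), b, b))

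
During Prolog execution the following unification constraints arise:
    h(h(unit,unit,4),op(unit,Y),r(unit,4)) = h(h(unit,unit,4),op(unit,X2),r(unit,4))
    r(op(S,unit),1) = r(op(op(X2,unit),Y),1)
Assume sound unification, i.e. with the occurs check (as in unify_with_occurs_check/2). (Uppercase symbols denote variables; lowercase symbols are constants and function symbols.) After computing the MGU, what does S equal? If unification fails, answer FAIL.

Decompose h/3: h(unit,unit,4) = h(unit,unit,4),  op(unit,Y) = op(unit,X2),  r(unit,4) = r(unit,4).
Delete trivial equation h(unit,unit,4) = h(unit,unit,4).
Decompose op/2: unit = unit,  Y = X2.
Delete trivial equation unit = unit.
Bind Y := X2; substituting into the one remaining equation that mentions Y gives: r(op(S,unit),1) = r(op(op(X2,unit),X2),1).
Delete trivial equation r(unit,4) = r(unit,4).
Decompose r/2: op(S,unit) = op(op(X2,unit),X2),  1 = 1.
Decompose op/2: S = op(X2,unit),  unit = X2.
Bind S := op(X2,unit); no other remaining equation mentions S.
Bind X2 := unit; no other remaining equation mentions X2. Substituting into the earlier bindings gives Y := unit, S := op(unit,unit).
Delete trivial equation 1 = 1.
MGU = { Y ↦ unit, S ↦ op(unit,unit), X2 ↦ unit }, so S ↦ op(unit,unit).

op(unit,unit)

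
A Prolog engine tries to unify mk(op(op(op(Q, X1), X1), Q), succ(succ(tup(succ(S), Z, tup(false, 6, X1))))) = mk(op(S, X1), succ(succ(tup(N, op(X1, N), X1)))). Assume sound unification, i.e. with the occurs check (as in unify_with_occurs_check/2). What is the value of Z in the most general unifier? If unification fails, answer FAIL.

Decompose mk/2: op(op(op(Q, X1), X1), Q) = op(S, X1),  succ(succ(tup(succ(S), Z, tup(false, 6, X1)))) = succ(succ(tup(N, op(X1, N), X1))).
Decompose op/2: op(op(Q, X1), X1) = S,  Q = X1.
Bind S := op(op(Q, X1), X1); substituting into the one remaining equation that mentions S gives: succ(succ(tup(succ(op(op(Q, X1), X1)), Z, tup(false, 6, X1)))) = succ(succ(tup(N, op(X1, N), X1))).
Bind Q := X1; substituting into the remaining equation gives: succ(succ(tup(succ(op(op(X1, X1), X1)), Z, tup(false, 6, X1)))) = succ(succ(tup(N, op(X1, N), X1))). Substituting into the earlier binding gives S := op(op(X1, X1), X1).
Decompose succ/1: succ(tup(succ(op(op(X1, X1), X1)), Z, tup(false, 6, X1))) = succ(tup(N, op(X1, N), X1)).
Decompose succ/1: tup(succ(op(op(X1, X1), X1)), Z, tup(false, 6, X1)) = tup(N, op(X1, N), X1).
Decompose tup/3: succ(op(op(X1, X1), X1)) = N,  Z = op(X1, N),  tup(false, 6, X1) = X1.
Bind N := succ(op(op(X1, X1), X1)); substituting into the one remaining equation that mentions N gives: Z = op(X1, succ(op(op(X1, X1), X1))).
Bind Z := op(X1, succ(op(op(X1, X1), X1))); no other remaining equation mentions Z.
Occurs check fails: X1 occurs in tup(false, 6, X1); the equation X1 = tup(false, 6, X1) has no finite solution.

FAIL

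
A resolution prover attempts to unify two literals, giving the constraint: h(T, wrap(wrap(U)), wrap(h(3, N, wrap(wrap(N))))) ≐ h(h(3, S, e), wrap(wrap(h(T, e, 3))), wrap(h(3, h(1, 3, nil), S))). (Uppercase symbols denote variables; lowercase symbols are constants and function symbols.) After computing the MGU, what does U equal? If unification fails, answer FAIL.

h(h(3, wrap(wrap(h(1, 3, nil))), e), e, 3)

Decompose h/3: T ≐ h(3, S, e),  wrap(wrap(U)) ≐ wrap(wrap(h(T, e, 3))),  wrap(h(3, N, wrap(wrap(N)))) ≐ wrap(h(3, h(1, 3, nil), S)).
Bind T := h(3, S, e); substituting into the one remaining equation that mentions T gives: wrap(wrap(U)) ≐ wrap(wrap(h(h(3, S, e), e, 3))).
Decompose wrap/1: wrap(U) ≐ wrap(h(h(3, S, e), e, 3)).
Decompose wrap/1: U ≐ h(h(3, S, e), e, 3).
Bind U := h(h(3, S, e), e, 3); no other remaining equation mentions U.
Decompose wrap/1: h(3, N, wrap(wrap(N))) ≐ h(3, h(1, 3, nil), S).
Decompose h/3: 3 ≐ 3,  N ≐ h(1, 3, nil),  wrap(wrap(N)) ≐ S.
Delete trivial equation 3 ≐ 3.
Bind N := h(1, 3, nil); substituting into the remaining equation gives: wrap(wrap(h(1, 3, nil))) ≐ S.
Bind S := wrap(wrap(h(1, 3, nil))). Substituting into the earlier bindings gives T := h(3, wrap(wrap(h(1, 3, nil))), e), U := h(h(3, wrap(wrap(h(1, 3, nil))), e), e, 3).
MGU = { T := h(3, wrap(wrap(h(1, 3, nil))), e), U := h(h(3, wrap(wrap(h(1, 3, nil))), e), e, 3), N := h(1, 3, nil), S := wrap(wrap(h(1, 3, nil))) }, so U := h(h(3, wrap(wrap(h(1, 3, nil))), e), e, 3).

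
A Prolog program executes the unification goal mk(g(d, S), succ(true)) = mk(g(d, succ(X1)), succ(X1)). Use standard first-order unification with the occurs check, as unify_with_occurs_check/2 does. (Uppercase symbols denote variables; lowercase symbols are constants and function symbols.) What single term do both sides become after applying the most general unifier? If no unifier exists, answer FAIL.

Decompose mk/2: g(d, S) = g(d, succ(X1)),  succ(true) = succ(X1).
Decompose g/2: d = d,  S = succ(X1).
Delete trivial equation d = d.
Bind S := succ(X1); no other remaining equation mentions S.
Decompose succ/1: true = X1.
Bind X1 := true. Substituting into the earlier binding gives S := succ(true).
Applying the MGU to either side gives mk(g(d, succ(true)), succ(true)).

mk(g(d, succ(true)), succ(true))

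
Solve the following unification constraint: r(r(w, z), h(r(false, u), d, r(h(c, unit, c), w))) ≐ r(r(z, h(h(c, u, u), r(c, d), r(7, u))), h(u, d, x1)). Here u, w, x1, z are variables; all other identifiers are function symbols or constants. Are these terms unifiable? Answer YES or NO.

Decompose r/2: r(w, z) ≐ r(z, h(h(c, u, u), r(c, d), r(7, u))),  h(r(false, u), d, r(h(c, unit, c), w)) ≐ h(u, d, x1).
Decompose r/2: w ≐ z,  z ≐ h(h(c, u, u), r(c, d), r(7, u)).
Bind w := z; substituting into the one remaining equation that mentions w gives: h(r(false, u), d, r(h(c, unit, c), z)) ≐ h(u, d, x1).
Bind z := h(h(c, u, u), r(c, d), r(7, u)); substituting into the remaining equation gives: h(r(false, u), d, r(h(c, unit, c), h(h(c, u, u), r(c, d), r(7, u)))) ≐ h(u, d, x1). Substituting into the earlier binding gives w := h(h(c, u, u), r(c, d), r(7, u)).
Decompose h/3: r(false, u) ≐ u,  d ≐ d,  r(h(c, unit, c), h(h(c, u, u), r(c, d), r(7, u))) ≐ x1.
Occurs check fails: u occurs in r(false, u); the equation u ≐ r(false, u) has no finite solution.

NO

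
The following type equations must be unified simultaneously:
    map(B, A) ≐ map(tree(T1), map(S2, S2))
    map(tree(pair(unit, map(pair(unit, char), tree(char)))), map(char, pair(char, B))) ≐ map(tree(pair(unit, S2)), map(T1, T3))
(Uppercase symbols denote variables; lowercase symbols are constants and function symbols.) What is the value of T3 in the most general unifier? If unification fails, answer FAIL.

pair(char, tree(char))

Decompose map/2: B ≐ tree(T1),  A ≐ map(S2, S2).
Bind B := tree(T1); substituting into the one remaining equation that mentions B gives: map(tree(pair(unit, map(pair(unit, char), tree(char)))), map(char, pair(char, tree(T1)))) ≐ map(tree(pair(unit, S2)), map(T1, T3)).
Bind A := map(S2, S2); no other remaining equation mentions A.
Decompose map/2: tree(pair(unit, map(pair(unit, char), tree(char)))) ≐ tree(pair(unit, S2)),  map(char, pair(char, tree(T1))) ≐ map(T1, T3).
Decompose tree/1: pair(unit, map(pair(unit, char), tree(char))) ≐ pair(unit, S2).
Decompose pair/2: unit ≐ unit,  map(pair(unit, char), tree(char)) ≐ S2.
Delete trivial equation unit ≐ unit.
Bind S2 := map(pair(unit, char), tree(char)); no other remaining equation mentions S2. Substituting into the earlier binding gives A := map(map(pair(unit, char), tree(char)), map(pair(unit, char), tree(char))).
Decompose map/2: char ≐ T1,  pair(char, tree(T1)) ≐ T3.
Bind T1 := char; substituting into the remaining equation gives: pair(char, tree(char)) ≐ T3. Substituting into the earlier binding gives B := tree(char).
Bind T3 := pair(char, tree(char)).
MGU = { B -> tree(char), A -> map(map(pair(unit, char), tree(char)), map(pair(unit, char), tree(char))), S2 -> map(pair(unit, char), tree(char)), T1 -> char, T3 -> pair(char, tree(char)) }, so T3 -> pair(char, tree(char)).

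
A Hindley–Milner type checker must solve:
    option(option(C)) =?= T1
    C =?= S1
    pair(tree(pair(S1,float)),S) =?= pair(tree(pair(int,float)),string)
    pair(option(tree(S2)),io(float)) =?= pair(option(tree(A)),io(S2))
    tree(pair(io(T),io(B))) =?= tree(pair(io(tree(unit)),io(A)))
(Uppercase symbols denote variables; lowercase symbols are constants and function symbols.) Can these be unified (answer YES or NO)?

Bind T1 := option(option(C)); no other remaining equation mentions T1.
Bind C := S1; no other remaining equation mentions C. Substituting into the earlier binding gives T1 := option(option(S1)).
Decompose pair/2: tree(pair(S1,float)) =?= tree(pair(int,float)),  S =?= string.
Decompose tree/1: pair(S1,float) =?= pair(int,float).
Decompose pair/2: S1 =?= int,  float =?= float.
Bind S1 := int; no other remaining equation mentions S1. Substituting into the earlier bindings gives T1 := option(option(int)), C := int.
Delete trivial equation float =?= float.
Bind S := string; no other remaining equation mentions S.
Decompose pair/2: option(tree(S2)) =?= option(tree(A)),  io(float) =?= io(S2).
Decompose option/1: tree(S2) =?= tree(A).
Decompose tree/1: S2 =?= A.
Bind S2 := A; substituting into the one remaining equation that mentions S2 gives: io(float) =?= io(A).
Decompose io/1: float =?= A.
Bind A := float; substituting into the remaining equation gives: tree(pair(io(T),io(B))) =?= tree(pair(io(tree(unit)),io(float))). Substituting into the earlier binding gives S2 := float.
Decompose tree/1: pair(io(T),io(B)) =?= pair(io(tree(unit)),io(float)).
Decompose pair/2: io(T) =?= io(tree(unit)),  io(B) =?= io(float).
Decompose io/1: T =?= tree(unit).
Bind T := tree(unit); no other remaining equation mentions T.
Decompose io/1: B =?= float.
Bind B := float.
No equations remain and no clash or occurs-check failure arose, so a unifier exists.

YES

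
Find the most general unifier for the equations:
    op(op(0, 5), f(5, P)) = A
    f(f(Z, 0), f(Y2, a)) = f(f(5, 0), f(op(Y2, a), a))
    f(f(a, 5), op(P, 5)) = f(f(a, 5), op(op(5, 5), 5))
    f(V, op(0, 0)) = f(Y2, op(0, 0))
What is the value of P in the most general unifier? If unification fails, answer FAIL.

Bind A := op(op(0, 5), f(5, P)); no other remaining equation mentions A.
Decompose f/2: f(Z, 0) = f(5, 0),  f(Y2, a) = f(op(Y2, a), a).
Decompose f/2: Z = 5,  0 = 0.
Bind Z := 5; no other remaining equation mentions Z.
Delete trivial equation 0 = 0.
Decompose f/2: Y2 = op(Y2, a),  a = a.
Occurs check fails: Y2 occurs in op(Y2, a); the equation Y2 = op(Y2, a) has no finite solution.

FAIL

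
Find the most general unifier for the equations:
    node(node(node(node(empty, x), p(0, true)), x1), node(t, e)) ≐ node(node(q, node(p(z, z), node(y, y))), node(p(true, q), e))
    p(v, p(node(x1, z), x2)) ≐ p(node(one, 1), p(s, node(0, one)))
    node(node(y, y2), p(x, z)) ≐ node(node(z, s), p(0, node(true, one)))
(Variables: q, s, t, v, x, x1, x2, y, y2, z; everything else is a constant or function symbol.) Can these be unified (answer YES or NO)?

Decompose node/2: node(node(node(empty, x), p(0, true)), x1) ≐ node(q, node(p(z, z), node(y, y))),  node(t, e) ≐ node(p(true, q), e).
Decompose node/2: node(node(empty, x), p(0, true)) ≐ q,  x1 ≐ node(p(z, z), node(y, y)).
Bind q := node(node(empty, x), p(0, true)); substituting into the one remaining equation that mentions q gives: node(t, e) ≐ node(p(true, node(node(empty, x), p(0, true))), e).
Bind x1 := node(p(z, z), node(y, y)); substituting into the one remaining equation that mentions x1 gives: p(v, p(node(node(p(z, z), node(y, y)), z), x2)) ≐ p(node(one, 1), p(s, node(0, one))).
Decompose node/2: t ≐ p(true, node(node(empty, x), p(0, true))),  e ≐ e.
Bind t := p(true, node(node(empty, x), p(0, true))); no other remaining equation mentions t.
Delete trivial equation e ≐ e.
Decompose p/2: v ≐ node(one, 1),  p(node(node(p(z, z), node(y, y)), z), x2) ≐ p(s, node(0, one)).
Bind v := node(one, 1); no other remaining equation mentions v.
Decompose p/2: node(node(p(z, z), node(y, y)), z) ≐ s,  x2 ≐ node(0, one).
Bind s := node(node(p(z, z), node(y, y)), z); substituting into the one remaining equation that mentions s gives: node(node(y, y2), p(x, z)) ≐ node(node(z, node(node(p(z, z), node(y, y)), z)), p(0, node(true, one))).
Bind x2 := node(0, one); no other remaining equation mentions x2.
Decompose node/2: node(y, y2) ≐ node(z, node(node(p(z, z), node(y, y)), z)),  p(x, z) ≐ p(0, node(true, one)).
Decompose node/2: y ≐ z,  y2 ≐ node(node(p(z, z), node(y, y)), z).
Bind y := z; substituting into the one remaining equation that mentions y gives: y2 ≐ node(node(p(z, z), node(z, z)), z). Substituting into the earlier bindings gives x1 := node(p(z, z), node(z, z)), s := node(node(p(z, z), node(z, z)), z).
Bind y2 := node(node(p(z, z), node(z, z)), z); no other remaining equation mentions y2.
Decompose p/2: x ≐ 0,  z ≐ node(true, one).
Bind x := 0; no other remaining equation mentions x. Substituting into the earlier bindings gives q := node(node(empty, 0), p(0, true)), t := p(true, node(node(empty, 0), p(0, true))).
Bind z := node(true, one). Substituting into the earlier bindings gives x1 := node(p(node(true, one), node(true, one)), node(node(true, one), node(true, one))), s := node(node(p(node(true, one), node(true, one)), node(node(true, one), node(true, one))), node(true, one)), y := node(true, one), y2 := node(node(p(node(true, one), node(true, one)), node(node(true, one), node(true, one))), node(true, one)).
No equations remain and no clash or occurs-check failure arose, so a unifier exists.

YES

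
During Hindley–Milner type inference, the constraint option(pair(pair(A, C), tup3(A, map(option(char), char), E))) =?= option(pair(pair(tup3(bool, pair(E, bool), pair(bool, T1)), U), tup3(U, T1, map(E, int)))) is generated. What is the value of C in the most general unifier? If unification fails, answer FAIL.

Decompose option/1: pair(pair(A, C), tup3(A, map(option(char), char), E)) =?= pair(pair(tup3(bool, pair(E, bool), pair(bool, T1)), U), tup3(U, T1, map(E, int))).
Decompose pair/2: pair(A, C) =?= pair(tup3(bool, pair(E, bool), pair(bool, T1)), U),  tup3(A, map(option(char), char), E) =?= tup3(U, T1, map(E, int)).
Decompose pair/2: A =?= tup3(bool, pair(E, bool), pair(bool, T1)),  C =?= U.
Bind A := tup3(bool, pair(E, bool), pair(bool, T1)); substituting into the one remaining equation that mentions A gives: tup3(tup3(bool, pair(E, bool), pair(bool, T1)), map(option(char), char), E) =?= tup3(U, T1, map(E, int)).
Bind C := U; no other remaining equation mentions C.
Decompose tup3/3: tup3(bool, pair(E, bool), pair(bool, T1)) =?= U,  map(option(char), char) =?= T1,  E =?= map(E, int).
Bind U := tup3(bool, pair(E, bool), pair(bool, T1)); no other remaining equation mentions U. Substituting into the earlier binding gives C := tup3(bool, pair(E, bool), pair(bool, T1)).
Bind T1 := map(option(char), char); no other remaining equation mentions T1. Substituting into the earlier bindings gives A := tup3(bool, pair(E, bool), pair(bool, map(option(char), char))), C := tup3(bool, pair(E, bool), pair(bool, map(option(char), char))), U := tup3(bool, pair(E, bool), pair(bool, map(option(char), char))).
Occurs check fails: E occurs in map(E, int); the equation E =?= map(E, int) has no finite solution.

FAIL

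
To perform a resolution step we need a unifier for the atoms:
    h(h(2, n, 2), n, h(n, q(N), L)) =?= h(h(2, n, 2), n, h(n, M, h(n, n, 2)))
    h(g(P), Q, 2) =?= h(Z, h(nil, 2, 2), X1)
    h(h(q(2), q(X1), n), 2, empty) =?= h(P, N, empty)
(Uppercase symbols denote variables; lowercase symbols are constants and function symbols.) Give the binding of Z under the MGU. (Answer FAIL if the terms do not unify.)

Decompose h/3: h(2, n, 2) =?= h(2, n, 2),  n =?= n,  h(n, q(N), L) =?= h(n, M, h(n, n, 2)).
Delete trivial equation h(2, n, 2) =?= h(2, n, 2).
Delete trivial equation n =?= n.
Decompose h/3: n =?= n,  q(N) =?= M,  L =?= h(n, n, 2).
Delete trivial equation n =?= n.
Bind M := q(N); no other remaining equation mentions M.
Bind L := h(n, n, 2); no other remaining equation mentions L.
Decompose h/3: g(P) =?= Z,  Q =?= h(nil, 2, 2),  2 =?= X1.
Bind Z := g(P); no other remaining equation mentions Z.
Bind Q := h(nil, 2, 2); no other remaining equation mentions Q.
Bind X1 := 2; substituting into the remaining equation gives: h(h(q(2), q(2), n), 2, empty) =?= h(P, N, empty).
Decompose h/3: h(q(2), q(2), n) =?= P,  2 =?= N,  empty =?= empty.
Bind P := h(q(2), q(2), n); no other remaining equation mentions P. Substituting into the earlier binding gives Z := g(h(q(2), q(2), n)).
Bind N := 2; no other remaining equation mentions N. Substituting into the earlier binding gives M := q(2).
Delete trivial equation empty =?= empty.
MGU = { M -> q(2), L -> h(n, n, 2), Z -> g(h(q(2), q(2), n)), Q -> h(nil, 2, 2), X1 -> 2, P -> h(q(2), q(2), n), N -> 2 }, so Z -> g(h(q(2), q(2), n)).

g(h(q(2), q(2), n))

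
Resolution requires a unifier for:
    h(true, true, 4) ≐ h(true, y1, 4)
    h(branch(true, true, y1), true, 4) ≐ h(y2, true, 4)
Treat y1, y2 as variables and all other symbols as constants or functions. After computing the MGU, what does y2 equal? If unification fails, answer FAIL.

Decompose h/3: true ≐ true,  true ≐ y1,  4 ≐ 4.
Delete trivial equation true ≐ true.
Bind y1 := true; substituting into the one remaining equation that mentions y1 gives: h(branch(true, true, true), true, 4) ≐ h(y2, true, 4).
Delete trivial equation 4 ≐ 4.
Decompose h/3: branch(true, true, true) ≐ y2,  true ≐ true,  4 ≐ 4.
Bind y2 := branch(true, true, true); no other remaining equation mentions y2.
Delete trivial equation true ≐ true.
Delete trivial equation 4 ≐ 4.
MGU = { y1 ↦ true, y2 ↦ branch(true, true, true) }, so y2 ↦ branch(true, true, true).

branch(true, true, true)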